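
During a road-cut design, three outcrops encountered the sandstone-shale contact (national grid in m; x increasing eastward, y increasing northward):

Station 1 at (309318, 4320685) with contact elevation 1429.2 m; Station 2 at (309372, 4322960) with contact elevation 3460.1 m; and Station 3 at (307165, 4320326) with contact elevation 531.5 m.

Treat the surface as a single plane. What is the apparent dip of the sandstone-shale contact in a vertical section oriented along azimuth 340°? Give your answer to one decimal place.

36.5°

Two edge vectors: Station 1→Station 2 = (54, 2275, 2030.9), Station 1→Station 3 = (-2153, -359, -897.7).
Normal n = (Station 1→Station 2) × (Station 1→Station 3) = (-1313174.4, -4324051.9, 4878689).
So ∂z/∂x = −n_x/n_z = 0.26917 and ∂z/∂y = −n_y/n_z = 0.88631.
Unit vector along 340° is (sin 340°, cos 340°) = (-0.3420, 0.9397).
Slope in that direction = a·(-0.3420) + b·(0.9397) = 0.74080.
Apparent dip = arctan|0.74080| = 36.5° (true dip is 42.8°, so apparent ≤ true as expected).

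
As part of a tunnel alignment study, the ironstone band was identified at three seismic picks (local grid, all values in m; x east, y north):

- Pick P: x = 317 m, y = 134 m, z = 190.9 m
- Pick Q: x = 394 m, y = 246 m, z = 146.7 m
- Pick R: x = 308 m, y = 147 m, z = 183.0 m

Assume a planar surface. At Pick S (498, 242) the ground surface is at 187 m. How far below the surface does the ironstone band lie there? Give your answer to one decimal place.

22.2 m

Two edge vectors: Pick P→Pick Q = (77, 112, -44.2), Pick P→Pick R = (-9, 13, -7.9).
Normal n = (Pick P→Pick Q) × (Pick P→Pick R) = (-310.2, 1006.1, 2009).
So ∂z/∂x = −n_x/n_z = 0.15441 and ∂z/∂y = −n_y/n_z = −0.50080.
Intercept c from Pick P: 190.9 − 48.95 + 67.11 = 209.06.
At (498, 242): z_contact = 76.89 − 121.19 + 209.06 = 164.76 m.
Depth below ground = 187 − 164.76 = 22.2 m.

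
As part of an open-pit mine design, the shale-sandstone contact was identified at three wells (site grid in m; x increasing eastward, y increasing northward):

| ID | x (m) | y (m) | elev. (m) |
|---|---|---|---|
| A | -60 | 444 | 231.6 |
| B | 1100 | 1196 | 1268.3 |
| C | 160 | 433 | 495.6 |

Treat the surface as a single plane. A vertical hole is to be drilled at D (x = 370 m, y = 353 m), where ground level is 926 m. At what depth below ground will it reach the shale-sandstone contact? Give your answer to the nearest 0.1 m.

Two edge vectors: A→B = (1160, 752, 1036.7), A→C = (220, -11, 264).
Normal n = (A→B) × (A→C) = (209931.7, -78166, -178200).
So ∂z/∂x = −n_x/n_z = 1.178068 and ∂z/∂y = −n_y/n_z = −0.438642.
Intercept c from A: 231.6 + 70.68 + 194.76 = 497.04.
At (370, 353): z_contact = 435.89 − 154.84 + 497.04 = 778.09 m.
Depth below ground = 926 − 778.09 = 147.9 m.

147.9 m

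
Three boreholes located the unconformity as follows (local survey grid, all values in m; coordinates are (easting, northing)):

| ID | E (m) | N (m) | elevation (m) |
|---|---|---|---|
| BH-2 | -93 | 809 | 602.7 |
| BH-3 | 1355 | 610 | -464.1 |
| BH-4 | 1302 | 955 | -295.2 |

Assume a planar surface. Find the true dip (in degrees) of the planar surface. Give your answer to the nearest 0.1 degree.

38.1°

Two edge vectors: BH-2→BH-3 = (1448, -199, -1066.8), BH-2→BH-4 = (1395, 146, -897.9).
Normal n = (BH-2→BH-3) × (BH-2→BH-4) = (334434.9, -188026.8, 489013).
So ∂z/∂E = −n_x/n_z = −0.68390 and ∂z/∂N = −n_y/n_z = 0.38450.
Gradient magnitude |∇z| = √(a² + b²) = √(0.46772 + 0.14784) = 0.78458.
True dip = arctan(0.78458) = 38.1°, dipping toward ESE (azimuth ≈ 119°).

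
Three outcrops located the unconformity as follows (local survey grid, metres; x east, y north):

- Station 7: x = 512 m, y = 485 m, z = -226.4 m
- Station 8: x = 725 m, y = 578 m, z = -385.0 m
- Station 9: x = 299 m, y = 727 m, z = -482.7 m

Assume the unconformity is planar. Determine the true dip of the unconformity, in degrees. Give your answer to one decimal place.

Two edge vectors: Station 7→Station 8 = (213, 93, -158.6), Station 7→Station 9 = (-213, 242, -256.3).
Normal n = (Station 7→Station 8) × (Station 7→Station 9) = (14545.3, 88373.7, 71355).
So ∂z/∂x = −n_x/n_z = −0.20384 and ∂z/∂y = −n_y/n_z = −1.23851.
Gradient magnitude |∇z| = √(a² + b²) = √(0.04155 + 1.53390) = 1.25517.
True dip = arctan(1.25517) = 51.5°, dipping toward N (azimuth ≈ 009°).

51.5°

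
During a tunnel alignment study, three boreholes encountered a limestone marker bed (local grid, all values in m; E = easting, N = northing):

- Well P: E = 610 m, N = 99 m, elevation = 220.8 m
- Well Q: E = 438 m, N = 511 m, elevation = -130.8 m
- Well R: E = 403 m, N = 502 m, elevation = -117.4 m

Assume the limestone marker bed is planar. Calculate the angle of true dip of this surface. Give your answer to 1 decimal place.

42.8°

Let the plane be z = a·E + b·N + c.
Well Q−Well P: −172a + 412b = −351.6;  Well R−Well P: −207a + 403b = −338.2.
Solving gives a = −0.14757, b = −0.91501.
Gradient magnitude |∇z| = √(a² + b²) = √(0.02178 + 0.83723) = 0.92683.
True dip = arctan(0.92683) = 42.8°, dipping toward N (azimuth ≈ 009°).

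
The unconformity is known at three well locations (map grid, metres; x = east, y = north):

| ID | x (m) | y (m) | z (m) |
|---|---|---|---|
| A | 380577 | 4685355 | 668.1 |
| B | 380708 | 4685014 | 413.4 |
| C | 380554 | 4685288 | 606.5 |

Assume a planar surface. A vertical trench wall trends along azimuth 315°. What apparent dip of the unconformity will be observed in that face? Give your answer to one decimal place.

Let the plane be z = a·x + b·y + c.
B−A: 131a − 341b = −254.7;  C−A: −23a − 67b = −61.6.
Solving gives a = 0.23711, b = 0.83801.
Unit vector along 315° is (sin 315°, cos 315°) = (-0.7071, 0.7071).
Slope in that direction = a·(-0.7071) + b·(0.7071) = 0.42490.
Apparent dip = arctan|0.42490| = 23.0° (true dip is 41.1°, so apparent ≤ true as expected).

23.0°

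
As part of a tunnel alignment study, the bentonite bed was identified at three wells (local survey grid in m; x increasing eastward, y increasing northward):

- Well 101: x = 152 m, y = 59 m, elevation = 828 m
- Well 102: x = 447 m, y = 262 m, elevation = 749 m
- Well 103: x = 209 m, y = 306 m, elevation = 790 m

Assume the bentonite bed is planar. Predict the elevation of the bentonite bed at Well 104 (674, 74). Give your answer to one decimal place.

725.9 m

Two edge vectors: Well 101→Well 102 = (295, 203, -79), Well 101→Well 103 = (57, 247, -38).
Normal n = (Well 101→Well 102) × (Well 101→Well 103) = (11799, 6707, 61294).
So ∂z/∂x = −n_x/n_z = −0.19250 and ∂z/∂y = −n_y/n_z = −0.10942.
Intercept c from Well 101: 828 + 29.26 + 6.46 = 863.72.
At (674, 74): z = −129.7 − 8.1 + 863.72 = 725.9 m.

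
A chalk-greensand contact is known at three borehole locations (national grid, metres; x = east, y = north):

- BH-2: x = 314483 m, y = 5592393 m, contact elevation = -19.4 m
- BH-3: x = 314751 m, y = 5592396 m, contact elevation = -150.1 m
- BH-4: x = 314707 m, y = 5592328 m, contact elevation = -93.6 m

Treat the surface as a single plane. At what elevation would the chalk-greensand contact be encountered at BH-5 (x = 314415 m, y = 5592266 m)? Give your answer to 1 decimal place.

Let the plane be z = a·x + b·y + c.
BH-3−BH-2: 268a + 3b = −130.7;  BH-4−BH-2: 224a − 65b = −74.2.
Solving gives a = −0.481875967, b = −0.519080256.
Then c = -19.4 − a·314483 − b·5592393 = 3054423.19.
At (314415, 5592266): z = −151509.0 − 2902834.9 + 3054423.19 = 79.3 m.

79.3 m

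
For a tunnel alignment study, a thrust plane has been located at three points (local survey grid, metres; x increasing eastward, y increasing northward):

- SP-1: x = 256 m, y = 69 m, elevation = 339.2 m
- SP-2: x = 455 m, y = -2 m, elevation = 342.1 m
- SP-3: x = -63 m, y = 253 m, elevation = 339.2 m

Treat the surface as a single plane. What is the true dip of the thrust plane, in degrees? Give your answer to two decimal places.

4.37°

Let the plane be z = a·x + b·y + c.
SP-2−SP-1: 199a − 71b = 2.9;  SP-3−SP-1: −319a + 184b = 0.
Solving gives a = 0.03820, b = 0.06623.
Gradient magnitude |∇z| = √(a² + b²) = √(0.00146 + 0.00439) = 0.07646.
True dip = arctan(0.07646) = 4.37°, dipping toward SSW (azimuth ≈ 210°).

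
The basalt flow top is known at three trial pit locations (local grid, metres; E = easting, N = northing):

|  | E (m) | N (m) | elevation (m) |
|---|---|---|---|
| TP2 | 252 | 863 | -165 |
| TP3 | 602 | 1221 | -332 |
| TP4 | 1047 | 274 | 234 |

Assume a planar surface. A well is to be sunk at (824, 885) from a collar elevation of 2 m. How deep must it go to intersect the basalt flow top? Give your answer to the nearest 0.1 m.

127.4 m

Let the plane be z = a·E + b·N + c.
TP3−TP2: 350a + 358b = −167;  TP4−TP2: 795a − 589b = 399.
Solving gives a = 0.090633, b = −0.555088.
Then c = -165 − a·252 − b·863 = 291.20.
At (824, 885): z_contact = 74.68 − 491.25 + 291.20 = -125.37 m.
Depth below ground = 2 − (-125.37) = 127.4 m.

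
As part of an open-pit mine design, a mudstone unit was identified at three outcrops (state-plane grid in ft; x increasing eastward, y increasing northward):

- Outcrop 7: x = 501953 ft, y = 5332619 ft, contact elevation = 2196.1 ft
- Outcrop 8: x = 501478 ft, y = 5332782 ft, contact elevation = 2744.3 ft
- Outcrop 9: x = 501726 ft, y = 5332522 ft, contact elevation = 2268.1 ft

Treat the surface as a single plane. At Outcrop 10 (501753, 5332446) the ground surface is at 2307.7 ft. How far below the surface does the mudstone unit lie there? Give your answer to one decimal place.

Let the plane be z = a·x + b·y + c.
Outcrop 8−Outcrop 7: −475a + 163b = 548.2;  Outcrop 9−Outcrop 7: −227a − 97b = 72.
Solving gives a = −0.781349608, b = 1.086251144.
Then c = 2196.1 − a·501953 − b·5332619 = −5398166.61.
At (501753, 5332446): z_contact = −392044.51 + 5792375.57 − 5398166.61 = 2164.45 ft.
Depth below ground = 2307.7 − 2164.45 = 143.3 ft.

143.3 ft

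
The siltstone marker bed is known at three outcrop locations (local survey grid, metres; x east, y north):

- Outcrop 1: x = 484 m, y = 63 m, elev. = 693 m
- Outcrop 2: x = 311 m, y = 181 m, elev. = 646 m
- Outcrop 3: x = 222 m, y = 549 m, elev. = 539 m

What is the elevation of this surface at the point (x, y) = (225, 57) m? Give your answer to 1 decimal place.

Let the plane be z = a·x + b·y + c.
Outcrop 2−Outcrop 1: −173a + 118b = −47;  Outcrop 3−Outcrop 1: −262a + 486b = −154.
Solving gives a = 0.08784, b = −0.26952.
Then c = 693 − a·484 − b·63 = 667.46.
At (225, 57): z = 19.8 − 15.4 + 667.46 = 671.9 m.

671.9 m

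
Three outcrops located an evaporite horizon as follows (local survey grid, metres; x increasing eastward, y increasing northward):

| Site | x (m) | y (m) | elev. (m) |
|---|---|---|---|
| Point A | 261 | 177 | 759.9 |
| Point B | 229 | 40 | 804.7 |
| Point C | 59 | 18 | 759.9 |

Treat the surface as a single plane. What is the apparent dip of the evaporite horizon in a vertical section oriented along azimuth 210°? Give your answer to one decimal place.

Let the plane be z = a·x + b·y + c.
Point B−Point A: −32a − 137b = 44.8;  Point C−Point A: −202a − 159b = 0.
Solving gives a = 0.31538, b = −0.40067.
Unit vector along 210° is (sin 210°, cos 210°) = (-0.5000, -0.8660).
Slope in that direction = a·(-0.5000) + b·(-0.8660) = 0.18930.
Apparent dip = arctan|0.18930| = 10.7° (true dip is 27.0°, so apparent ≤ true as expected).

10.7°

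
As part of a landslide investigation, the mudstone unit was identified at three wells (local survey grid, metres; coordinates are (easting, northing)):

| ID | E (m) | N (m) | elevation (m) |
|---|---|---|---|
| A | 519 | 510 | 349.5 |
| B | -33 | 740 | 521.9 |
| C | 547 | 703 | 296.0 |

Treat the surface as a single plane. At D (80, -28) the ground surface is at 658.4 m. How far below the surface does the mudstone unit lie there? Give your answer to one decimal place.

Two edge vectors: A→B = (-552, 230, 172.4), A→C = (28, 193, -53.5).
Normal n = (A→B) × (A→C) = (-45578.2, -24704.8, -112976).
So ∂z/∂E = −n_x/n_z = −0.40343 and ∂z/∂N = −n_y/n_z = −0.21867.
Intercept c from A: 349.5 + 209.38 + 111.52 = 670.40.
At (80, -28): z_contact = −32.27 + 6.12 + 670.40 = 644.25 m.
Depth below ground = 658.4 − 644.25 = 14.1 m.

14.1 m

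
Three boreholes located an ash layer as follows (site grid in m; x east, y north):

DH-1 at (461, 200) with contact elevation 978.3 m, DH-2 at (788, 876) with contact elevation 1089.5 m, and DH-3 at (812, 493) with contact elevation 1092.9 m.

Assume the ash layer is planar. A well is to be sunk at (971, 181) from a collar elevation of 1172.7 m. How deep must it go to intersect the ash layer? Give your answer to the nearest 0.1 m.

32.8 m

Two edge vectors: DH-1→DH-2 = (327, 676, 111.2), DH-1→DH-3 = (351, 293, 114.6).
Normal n = (DH-1→DH-2) × (DH-1→DH-3) = (44888, 1557, -141465).
So ∂z/∂x = −n_x/n_z = 0.31731 and ∂z/∂y = −n_y/n_z = 0.01101.
Intercept c from DH-1: 978.3 − 146.28 − 2.20 = 829.82.
At (971, 181): z_contact = 308.11 + 1.99 + 829.82 = 1139.92 m.
Depth below ground = 1172.7 − 1139.92 = 32.8 m.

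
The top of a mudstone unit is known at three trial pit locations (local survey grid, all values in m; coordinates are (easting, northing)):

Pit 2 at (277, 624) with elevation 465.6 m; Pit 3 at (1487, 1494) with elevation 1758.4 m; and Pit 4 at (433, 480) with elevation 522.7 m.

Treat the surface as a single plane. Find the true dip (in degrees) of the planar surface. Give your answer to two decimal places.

41.12°

Two edge vectors: Pit 2→Pit 3 = (1210, 870, 1292.8), Pit 2→Pit 4 = (156, -144, 57.1).
Normal n = (Pit 2→Pit 3) × (Pit 2→Pit 4) = (235840.2, 132585.8, -309960).
So ∂z/∂E = −n_x/n_z = 0.76087 and ∂z/∂N = −n_y/n_z = 0.42775.
Gradient magnitude |∇z| = √(a² + b²) = √(0.57893 + 0.18297) = 0.87287.
True dip = arctan(0.87287) = 41.12°, dipping toward WSW (azimuth ≈ 241°).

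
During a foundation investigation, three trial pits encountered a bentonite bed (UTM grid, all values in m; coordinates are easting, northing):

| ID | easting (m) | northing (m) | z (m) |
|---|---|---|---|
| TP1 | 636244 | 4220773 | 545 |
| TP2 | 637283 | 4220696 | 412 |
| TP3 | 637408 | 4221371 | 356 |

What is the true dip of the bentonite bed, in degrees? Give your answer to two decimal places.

Two edge vectors: TP1→TP2 = (1039, -77, -133), TP1→TP3 = (1164, 598, -189).
Normal n = (TP1→TP2) × (TP1→TP3) = (94087, 41559, 710950).
So ∂z/∂easting = −n_x/n_z = −0.13234 and ∂z/∂northing = −n_y/n_z = −0.05846.
Gradient magnitude |∇z| = √(a² + b²) = √(0.01751 + 0.00342) = 0.14468.
True dip = arctan(0.14468) = 8.23°, dipping toward ENE (azimuth ≈ 066°).

8.23°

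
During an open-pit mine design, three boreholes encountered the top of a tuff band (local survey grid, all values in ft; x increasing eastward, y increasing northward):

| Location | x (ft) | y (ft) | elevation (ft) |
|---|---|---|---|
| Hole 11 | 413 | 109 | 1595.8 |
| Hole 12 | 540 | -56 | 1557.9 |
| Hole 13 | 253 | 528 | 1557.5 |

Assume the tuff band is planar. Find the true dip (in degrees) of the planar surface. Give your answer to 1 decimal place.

Two edge vectors: Hole 11→Hole 12 = (127, -165, -37.9), Hole 11→Hole 13 = (-160, 419, -38.3).
Normal n = (Hole 11→Hole 12) × (Hole 11→Hole 13) = (22199.6, 10928.1, 26813).
So ∂z/∂x = −n_x/n_z = −0.82794 and ∂z/∂y = −n_y/n_z = −0.40757.
Gradient magnitude |∇z| = √(a² + b²) = √(0.68549 + 0.16611) = 0.92282.
True dip = arctan(0.92282) = 42.7°, dipping toward ENE (azimuth ≈ 064°).

42.7°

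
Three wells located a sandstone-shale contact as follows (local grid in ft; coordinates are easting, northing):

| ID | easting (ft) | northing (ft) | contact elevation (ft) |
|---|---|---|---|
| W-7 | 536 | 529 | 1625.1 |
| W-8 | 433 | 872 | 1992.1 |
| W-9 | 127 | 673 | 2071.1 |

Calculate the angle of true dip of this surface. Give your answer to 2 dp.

49.03°

Let the plane be z = a·easting + b·northing + c.
W-8−W-7: −103a + 343b = 367;  W-9−W-7: −409a + 144b = 446.
Solving gives a = −0.79813, b = 0.83030.
Gradient magnitude |∇z| = √(a² + b²) = √(0.63702 + 0.68939) = 1.15170.
True dip = arctan(1.15170) = 49.03°, dipping toward SE (azimuth ≈ 136°).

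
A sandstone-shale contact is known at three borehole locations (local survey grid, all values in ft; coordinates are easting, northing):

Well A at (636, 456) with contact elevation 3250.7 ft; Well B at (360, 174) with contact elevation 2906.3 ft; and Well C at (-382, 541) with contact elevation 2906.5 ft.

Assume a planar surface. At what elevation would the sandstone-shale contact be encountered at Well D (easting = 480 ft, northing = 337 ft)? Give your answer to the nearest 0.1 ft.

Let the plane be z = a·easting + b·northing + c.
Well B−Well A: −276a − 282b = −344.4;  Well C−Well A: −1018a + 85b = −344.2.
Solving gives a = 0.40684, b = 0.82309.
Then c = 3250.7 − a·636 − b·456 = 2616.62.
At (480, 337): z = 195.3 + 277.4 + 2616.62 = 3089.3 ft.

3089.3 ft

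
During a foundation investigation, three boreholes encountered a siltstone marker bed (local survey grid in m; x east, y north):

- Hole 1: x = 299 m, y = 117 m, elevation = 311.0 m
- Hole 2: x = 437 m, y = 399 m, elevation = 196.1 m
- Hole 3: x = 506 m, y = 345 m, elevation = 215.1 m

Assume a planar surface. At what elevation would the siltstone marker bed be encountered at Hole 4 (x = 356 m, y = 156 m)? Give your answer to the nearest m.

Two edge vectors: Hole 1→Hole 2 = (138, 282, -114.9), Hole 1→Hole 3 = (207, 228, -95.9).
Normal n = (Hole 1→Hole 2) × (Hole 1→Hole 3) = (-846.6, -10550.1, -26910).
So ∂z/∂x = −n_x/n_z = −0.03146 and ∂z/∂y = −n_y/n_z = −0.39205.
Intercept c from Hole 1: 311 + 9.41 + 45.87 = 366.28.
At (356, 156): z = −11.2 − 61.2 + 366.28 = 293.9 m.

294 m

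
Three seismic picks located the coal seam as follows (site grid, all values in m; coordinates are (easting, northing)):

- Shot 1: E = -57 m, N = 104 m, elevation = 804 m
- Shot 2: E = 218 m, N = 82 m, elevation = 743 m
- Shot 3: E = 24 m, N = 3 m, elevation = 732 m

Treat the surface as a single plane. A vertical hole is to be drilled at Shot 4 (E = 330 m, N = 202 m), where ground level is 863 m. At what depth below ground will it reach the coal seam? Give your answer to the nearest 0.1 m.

Two edge vectors: Shot 1→Shot 2 = (275, -22, -61), Shot 1→Shot 3 = (81, -101, -72).
Normal n = (Shot 1→Shot 2) × (Shot 1→Shot 3) = (-4577, 14859, -25993).
So ∂z/∂E = −n_x/n_z = −0.17609 and ∂z/∂N = −n_y/n_z = 0.57165.
Intercept c from Shot 1: 804 − 10.04 − 59.45 = 734.51.
At (330, 202): z_contact = −58.11 + 115.47 + 734.51 = 791.88 m.
Depth below ground = 863 − 791.88 = 71.1 m.

71.1 m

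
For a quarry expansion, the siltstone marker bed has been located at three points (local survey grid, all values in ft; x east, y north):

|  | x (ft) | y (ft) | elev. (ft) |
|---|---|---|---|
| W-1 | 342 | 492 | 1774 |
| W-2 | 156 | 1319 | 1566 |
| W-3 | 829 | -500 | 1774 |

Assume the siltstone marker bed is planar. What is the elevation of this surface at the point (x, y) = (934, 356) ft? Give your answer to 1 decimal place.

Let the plane be z = a·x + b·y + c.
W-2−W-1: −186a + 827b = −208;  W-3−W-1: 487a − 992b = 0.
Solving gives a = −0.945468, b = −0.464156.
Then c = 1774 − a·342 − b·492 = 2325.71.
At (934, 356): z = −883.1 − 165.2 + 2325.71 = 1277.4 ft.

1277.4 ft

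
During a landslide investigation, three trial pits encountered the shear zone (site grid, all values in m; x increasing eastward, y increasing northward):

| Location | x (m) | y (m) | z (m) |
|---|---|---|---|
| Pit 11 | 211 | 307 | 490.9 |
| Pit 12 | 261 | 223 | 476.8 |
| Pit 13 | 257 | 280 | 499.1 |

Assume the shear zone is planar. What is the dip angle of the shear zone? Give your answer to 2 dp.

Two edge vectors: Pit 11→Pit 12 = (50, -84, -14.1), Pit 11→Pit 13 = (46, -27, 8.2).
Normal n = (Pit 11→Pit 12) × (Pit 11→Pit 13) = (-1069.5, -1058.6, 2514).
So ∂z/∂x = −n_x/n_z = 0.42542 and ∂z/∂y = −n_y/n_z = 0.42108.
Gradient magnitude |∇z| = √(a² + b²) = √(0.18098 + 0.17731) = 0.59857.
True dip = arctan(0.59857) = 30.90°, dipping toward SW (azimuth ≈ 225°).

30.90°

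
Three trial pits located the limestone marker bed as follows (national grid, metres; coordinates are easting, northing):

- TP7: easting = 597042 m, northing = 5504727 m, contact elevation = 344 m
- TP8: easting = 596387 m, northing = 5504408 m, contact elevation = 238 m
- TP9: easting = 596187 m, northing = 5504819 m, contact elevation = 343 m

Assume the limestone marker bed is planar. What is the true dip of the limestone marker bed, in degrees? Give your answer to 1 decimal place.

Let the plane be z = a·easting + b·northing + c.
TP8−TP7: −655a − 319b = −106;  TP9−TP7: −855a + 92b = −1.
Solving gives a = 0.03024, b = 0.27019.
Gradient magnitude |∇z| = √(a² + b²) = √(0.00091 + 0.07300) = 0.27188.
True dip = arctan(0.27188) = 15.2°, dipping toward S (azimuth ≈ 186°).

15.2°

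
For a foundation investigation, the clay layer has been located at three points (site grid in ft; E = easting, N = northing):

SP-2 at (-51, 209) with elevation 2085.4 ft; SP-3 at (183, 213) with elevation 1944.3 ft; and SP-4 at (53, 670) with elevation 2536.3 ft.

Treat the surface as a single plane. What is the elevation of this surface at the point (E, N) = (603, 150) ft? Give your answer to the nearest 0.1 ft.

Two edge vectors: SP-2→SP-3 = (234, 4, -141.1), SP-2→SP-4 = (104, 461, 450.9).
Normal n = (SP-2→SP-3) × (SP-2→SP-4) = (66850.7, -120185, 107458).
So ∂z/∂E = −n_x/n_z = −0.62211 and ∂z/∂N = −n_y/n_z = 1.11844.
Intercept c from SP-2: 2085.4 − 31.73 − 233.75 = 1819.92.
At (603, 150): z = −375.1 + 167.8 + 1819.92 = 1612.6 ft.

1612.6 ft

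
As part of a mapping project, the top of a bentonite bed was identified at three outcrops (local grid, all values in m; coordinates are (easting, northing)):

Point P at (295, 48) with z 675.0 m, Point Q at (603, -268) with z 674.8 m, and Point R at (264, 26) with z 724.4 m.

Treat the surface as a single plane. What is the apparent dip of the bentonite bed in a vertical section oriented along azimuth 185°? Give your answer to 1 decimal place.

44.9°

Let the plane be z = a·E + b·N + c.
Point Q−Point P: 308a − 316b = −0.2;  Point R−Point P: −31a − 22b = 49.4.
Solving gives a = −0.94224, b = −0.91775.
Unit vector along 185° is (sin 185°, cos 185°) = (-0.0872, -0.9962).
Slope in that direction = a·(-0.0872) + b·(-0.9962) = 0.99638.
Apparent dip = arctan|0.99638| = 44.9° (true dip is 52.8°, so apparent ≤ true as expected).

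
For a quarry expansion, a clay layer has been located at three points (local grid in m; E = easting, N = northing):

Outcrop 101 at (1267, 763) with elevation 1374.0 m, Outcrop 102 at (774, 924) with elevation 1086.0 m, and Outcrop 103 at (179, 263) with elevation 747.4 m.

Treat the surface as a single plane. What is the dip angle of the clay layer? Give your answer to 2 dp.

30.15°

Two edge vectors: Outcrop 101→Outcrop 102 = (-493, 161, -288), Outcrop 101→Outcrop 103 = (-1088, -500, -626.6).
Normal n = (Outcrop 101→Outcrop 102) × (Outcrop 101→Outcrop 103) = (-244882.6, 4430.2, 421668).
So ∂z/∂E = −n_x/n_z = 0.58075 and ∂z/∂N = −n_y/n_z = −0.01051.
Gradient magnitude |∇z| = √(a² + b²) = √(0.33727 + 0.00011) = 0.58084.
True dip = arctan(0.58084) = 30.15°, dipping toward W (azimuth ≈ 271°).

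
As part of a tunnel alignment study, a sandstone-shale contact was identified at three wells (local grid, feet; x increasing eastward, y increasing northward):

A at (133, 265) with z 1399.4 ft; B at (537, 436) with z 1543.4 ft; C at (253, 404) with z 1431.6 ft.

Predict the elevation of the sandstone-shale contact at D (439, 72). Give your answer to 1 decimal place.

1547.1 ft

Let the plane be z = a·x + b·y + c.
B−A: 404a + 171b = 144;  C−A: 120a + 139b = 32.2.
Solving gives a = 0.40717, b = −0.11986.
Then c = 1399.4 − a·133 − b·265 = 1377.01.
At (439, 72): z = 178.7 − 8.6 + 1377.01 = 1547.1 ft.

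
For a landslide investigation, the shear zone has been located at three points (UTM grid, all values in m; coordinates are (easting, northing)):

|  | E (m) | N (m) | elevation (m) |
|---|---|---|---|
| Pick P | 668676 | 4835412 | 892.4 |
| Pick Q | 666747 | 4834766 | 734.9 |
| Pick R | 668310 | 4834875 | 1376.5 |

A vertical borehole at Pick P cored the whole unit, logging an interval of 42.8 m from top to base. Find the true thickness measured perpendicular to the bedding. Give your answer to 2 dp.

Let the plane be z = a·E + b·N + c.
Pick Q−Pick P: −1929a − 646b = −157.5;  Pick R−Pick P: −366a − 537b = 484.1.
Solving gives a = 0.49698, b = −1.24022.
|∇z| = √(a²+b²) = 1.33609, so dip δ = arctan(1.33609) = 53.19°.
True thickness = vertical thickness × cos δ = 42.8 × cos 53.19° = 25.65 m.

25.65 m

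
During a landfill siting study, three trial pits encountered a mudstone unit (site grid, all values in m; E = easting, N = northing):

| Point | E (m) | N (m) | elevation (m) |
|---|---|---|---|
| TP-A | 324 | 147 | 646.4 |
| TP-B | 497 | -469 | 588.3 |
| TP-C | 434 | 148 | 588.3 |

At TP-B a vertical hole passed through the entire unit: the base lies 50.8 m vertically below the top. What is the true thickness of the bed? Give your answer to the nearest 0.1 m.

44.9 m

Two edge vectors: TP-A→TP-B = (173, -616, -58.1), TP-A→TP-C = (110, 1, -58.1).
Normal n = (TP-A→TP-B) × (TP-A→TP-C) = (35847.7, 3660.3, 67933).
So ∂z/∂E = −n_x/n_z = −0.52769 and ∂z/∂N = −n_y/n_z = −0.05388.
|∇z| = √(a²+b²) = 0.53044, so dip δ = arctan(0.53044) = 27.94°.
True thickness = vertical thickness × cos δ = 50.8 × cos 27.94° = 44.9 m.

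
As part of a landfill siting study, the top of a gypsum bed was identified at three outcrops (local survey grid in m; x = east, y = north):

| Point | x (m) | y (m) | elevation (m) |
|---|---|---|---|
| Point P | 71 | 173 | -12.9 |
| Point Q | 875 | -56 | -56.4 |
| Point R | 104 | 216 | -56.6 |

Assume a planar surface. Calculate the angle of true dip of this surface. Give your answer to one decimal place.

Two edge vectors: Point P→Point Q = (804, -229, -43.5), Point P→Point R = (33, 43, -43.7).
Normal n = (Point P→Point Q) × (Point P→Point R) = (11877.8, 33699.3, 42129).
So ∂z/∂x = −n_x/n_z = −0.28194 and ∂z/∂y = −n_y/n_z = −0.79991.
Gradient magnitude |∇z| = √(a² + b²) = √(0.07949 + 0.63985) = 0.84814.
True dip = arctan(0.84814) = 40.3°, dipping toward NNE (azimuth ≈ 019°).

40.3°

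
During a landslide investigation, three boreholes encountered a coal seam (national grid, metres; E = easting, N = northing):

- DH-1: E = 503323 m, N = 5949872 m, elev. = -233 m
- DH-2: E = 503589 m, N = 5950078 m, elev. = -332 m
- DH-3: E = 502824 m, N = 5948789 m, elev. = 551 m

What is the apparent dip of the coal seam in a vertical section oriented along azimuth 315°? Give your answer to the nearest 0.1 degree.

Let the plane be z = a·E + b·N + c.
DH-2−DH-1: 266a + 206b = −99;  DH-3−DH-1: −499a − 1083b = 784.
Solving gives a = 0.29299, b = −0.85891.
Unit vector along 315° is (sin 315°, cos 315°) = (-0.7071, 0.7071).
Slope in that direction = a·(-0.7071) + b·(0.7071) = −0.81452.
Apparent dip = arctan|0.81452| = 39.2° (true dip is 42.2°, so apparent ≤ true as expected).

39.2°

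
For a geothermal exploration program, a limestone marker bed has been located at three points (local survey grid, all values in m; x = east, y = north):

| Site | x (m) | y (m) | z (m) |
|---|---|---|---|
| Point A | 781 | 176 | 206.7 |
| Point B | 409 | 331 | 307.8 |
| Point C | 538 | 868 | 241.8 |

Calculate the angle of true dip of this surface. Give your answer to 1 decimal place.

Two edge vectors: Point A→Point B = (-372, 155, 101.1), Point A→Point C = (-243, 692, 35.1).
Normal n = (Point A→Point B) × (Point A→Point C) = (-64520.7, -11510.1, -219759).
So ∂z/∂x = −n_x/n_z = −0.29360 and ∂z/∂y = −n_y/n_z = −0.05238.
Gradient magnitude |∇z| = √(a² + b²) = √(0.08620 + 0.00274) = 0.29823.
True dip = arctan(0.29823) = 16.6°, dipping toward E (azimuth ≈ 080°).

16.6°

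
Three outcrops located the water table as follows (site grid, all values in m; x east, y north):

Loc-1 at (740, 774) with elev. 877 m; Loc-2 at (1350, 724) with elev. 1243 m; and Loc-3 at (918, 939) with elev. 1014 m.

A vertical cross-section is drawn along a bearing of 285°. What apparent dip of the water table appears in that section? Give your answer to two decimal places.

28.78°

Two edge vectors: Loc-1→Loc-2 = (610, -50, 366), Loc-1→Loc-3 = (178, 165, 137).
Normal n = (Loc-1→Loc-2) × (Loc-1→Loc-3) = (-67240, -18422, 109550).
So ∂z/∂x = −n_x/n_z = 0.61378 and ∂z/∂y = −n_y/n_z = 0.16816.
Unit vector along 285° is (sin 285°, cos 285°) = (-0.9659, 0.2588).
Slope in that direction = a·(-0.9659) + b·(0.2588) = −0.54935.
Apparent dip = arctan|0.54935| = 28.78° (true dip is 32.5°, so apparent ≤ true as expected).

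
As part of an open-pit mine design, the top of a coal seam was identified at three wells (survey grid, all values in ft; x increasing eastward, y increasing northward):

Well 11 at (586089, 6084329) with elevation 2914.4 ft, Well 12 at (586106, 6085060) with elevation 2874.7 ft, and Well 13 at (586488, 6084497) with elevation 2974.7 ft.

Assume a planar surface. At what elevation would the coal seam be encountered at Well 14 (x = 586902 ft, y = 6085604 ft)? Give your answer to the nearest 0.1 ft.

2982.8 ft

Two edge vectors: Well 11→Well 12 = (17, 731, -39.7), Well 11→Well 13 = (399, 168, 60.3).
Normal n = (Well 11→Well 12) × (Well 11→Well 13) = (50748.9, -16865.4, -288813).
So ∂z/∂x = −n_x/n_z = 0.175715428 and ∂z/∂y = −n_y/n_z = −0.058395571.
Intercept c from Well 11: 2914.4 − 102984.88 + 355297.87 = 255227.39.
At (586902, 6085604): z = 103127.7 − 355372.3 + 255227.39 = 2982.8 ft.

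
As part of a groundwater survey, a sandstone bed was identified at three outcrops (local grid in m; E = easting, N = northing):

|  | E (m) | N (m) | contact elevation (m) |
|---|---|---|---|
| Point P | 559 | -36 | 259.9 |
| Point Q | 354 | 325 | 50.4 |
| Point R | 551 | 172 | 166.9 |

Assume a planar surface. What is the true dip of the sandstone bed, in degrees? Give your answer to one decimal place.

Let the plane be z = a·E + b·N + c.
Point Q−Point P: −205a + 361b = −209.5;  Point R−Point P: −8a + 208b = −93.
Solving gives a = 0.25164, b = −0.43744.
Gradient magnitude |∇z| = √(a² + b²) = √(0.06332 + 0.19135) = 0.50465.
True dip = arctan(0.50465) = 26.8°, dipping toward NNW (azimuth ≈ 330°).

26.8°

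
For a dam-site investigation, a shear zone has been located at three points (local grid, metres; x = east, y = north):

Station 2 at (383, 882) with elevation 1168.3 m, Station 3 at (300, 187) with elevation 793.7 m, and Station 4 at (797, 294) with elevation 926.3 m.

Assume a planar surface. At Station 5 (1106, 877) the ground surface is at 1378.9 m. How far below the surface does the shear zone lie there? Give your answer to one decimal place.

Two edge vectors: Station 2→Station 3 = (-83, -695, -374.6), Station 2→Station 4 = (414, -588, -242).
Normal n = (Station 2→Station 3) × (Station 2→Station 4) = (-52074.8, -175170.4, 336534).
So ∂z/∂x = −n_x/n_z = 0.154739 and ∂z/∂y = −n_y/n_z = 0.520513.
Intercept c from Station 2: 1168.3 − 59.26 − 459.09 = 649.94.
At (1106, 877): z_contact = 171.14 + 456.49 + 649.94 = 1277.57 m.
Depth below ground = 1378.9 − 1277.57 = 101.3 m.

101.3 m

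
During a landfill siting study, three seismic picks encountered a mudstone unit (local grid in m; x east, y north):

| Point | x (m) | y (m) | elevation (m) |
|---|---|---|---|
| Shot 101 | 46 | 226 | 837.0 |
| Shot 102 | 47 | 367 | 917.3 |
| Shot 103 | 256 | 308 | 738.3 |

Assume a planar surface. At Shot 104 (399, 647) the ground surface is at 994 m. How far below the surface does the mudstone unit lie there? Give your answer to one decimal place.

Two edge vectors: Shot 101→Shot 102 = (1, 141, 80.3), Shot 101→Shot 103 = (210, 82, -98.7).
Normal n = (Shot 101→Shot 102) × (Shot 101→Shot 103) = (-20501.3, 16961.7, -29528).
So ∂z/∂x = −n_x/n_z = −0.69430 and ∂z/∂y = −n_y/n_z = 0.57443.
Intercept c from Shot 101: 837 + 31.94 − 129.82 = 739.12.
At (399, 647): z_contact = −277.03 + 371.65 + 739.12 = 833.75 m.
Depth below ground = 994 − 833.75 = 160.3 m.

160.3 m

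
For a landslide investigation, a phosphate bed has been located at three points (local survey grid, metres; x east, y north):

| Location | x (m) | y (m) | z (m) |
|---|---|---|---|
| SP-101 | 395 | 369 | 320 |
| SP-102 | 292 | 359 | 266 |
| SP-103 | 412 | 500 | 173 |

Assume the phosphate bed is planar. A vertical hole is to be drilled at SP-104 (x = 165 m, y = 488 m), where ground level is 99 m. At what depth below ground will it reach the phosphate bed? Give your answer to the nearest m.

70 m

Let the plane be z = a·x + b·y + c.
SP-102−SP-101: −103a − 10b = −54;  SP-103−SP-101: 17a + 131b = −147.
Solving gives a = 0.64130, b = −1.20536.
Then c = 320 − a·395 − b·369 = 511.47.
At (165, 488): z_contact = 105.8 − 588.2 + 511.47 = 29.1 m.
Depth below ground = 99 − 29.1 = 70 m.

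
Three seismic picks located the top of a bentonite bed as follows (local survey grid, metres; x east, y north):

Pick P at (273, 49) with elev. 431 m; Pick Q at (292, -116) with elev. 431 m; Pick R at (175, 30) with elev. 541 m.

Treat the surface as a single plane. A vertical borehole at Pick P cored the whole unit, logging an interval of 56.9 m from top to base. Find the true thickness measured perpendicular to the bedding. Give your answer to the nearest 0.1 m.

38.2 m

Two edge vectors: Pick P→Pick Q = (19, -165, 0), Pick P→Pick R = (-98, -19, 110).
Normal n = (Pick P→Pick Q) × (Pick P→Pick R) = (-18150, -2090, -16531).
So ∂z/∂x = −n_x/n_z = −1.09794 and ∂z/∂y = −n_y/n_z = −0.12643.
|∇z| = √(a²+b²) = 1.10519, so dip δ = arctan(1.10519) = 47.86°.
True thickness = vertical thickness × cos δ = 56.9 × cos 47.86° = 38.2 m.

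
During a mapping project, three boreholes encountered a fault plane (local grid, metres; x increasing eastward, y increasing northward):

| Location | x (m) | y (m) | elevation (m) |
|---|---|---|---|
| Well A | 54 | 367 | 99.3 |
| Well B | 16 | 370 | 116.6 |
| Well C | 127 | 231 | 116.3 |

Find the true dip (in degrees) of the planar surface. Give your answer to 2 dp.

Let the plane be z = a·x + b·y + c.
Well B−Well A: −38a + 3b = 17.3;  Well C−Well A: 73a − 136b = 17.
Solving gives a = −0.48571, b = −0.38571.
Gradient magnitude |∇z| = √(a² + b²) = √(0.23592 + 0.14878) = 0.62024.
True dip = arctan(0.62024) = 31.81°, dipping toward NE (azimuth ≈ 052°).

31.81°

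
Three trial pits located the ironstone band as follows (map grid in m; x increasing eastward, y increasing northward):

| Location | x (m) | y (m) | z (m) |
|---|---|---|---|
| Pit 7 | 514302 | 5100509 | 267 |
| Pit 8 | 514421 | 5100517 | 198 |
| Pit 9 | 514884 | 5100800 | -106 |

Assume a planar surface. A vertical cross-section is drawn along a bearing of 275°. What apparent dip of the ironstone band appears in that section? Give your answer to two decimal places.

29.07°

Let the plane be z = a·x + b·y + c.
Pit 8−Pit 7: 119a + 8b = −69;  Pit 9−Pit 7: 582a + 291b = −373.
Solving gives a = −0.57035, b = −0.14109.
Unit vector along 275° is (sin 275°, cos 275°) = (-0.9962, 0.0872).
Slope in that direction = a·(-0.9962) + b·(0.0872) = 0.55588.
Apparent dip = arctan|0.55588| = 29.07° (true dip is 30.4°, so apparent ≤ true as expected).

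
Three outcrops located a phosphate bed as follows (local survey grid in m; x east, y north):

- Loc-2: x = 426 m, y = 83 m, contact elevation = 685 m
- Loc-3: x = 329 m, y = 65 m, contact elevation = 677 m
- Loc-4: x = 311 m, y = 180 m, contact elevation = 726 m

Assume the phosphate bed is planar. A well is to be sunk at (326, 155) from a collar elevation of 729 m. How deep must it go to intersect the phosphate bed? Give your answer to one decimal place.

13.6 m

Let the plane be z = a·x + b·y + c.
Loc-3−Loc-2: −97a − 18b = −8;  Loc-4−Loc-2: −115a + 97b = 41.
Solving gives a = 0.00331, b = 0.42661.
Then c = 685 − a·426 − b·83 = 648.18.
At (326, 155): z_contact = 1.08 + 66.12 + 648.18 = 715.38 m.
Depth below ground = 729 − 715.38 = 13.6 m.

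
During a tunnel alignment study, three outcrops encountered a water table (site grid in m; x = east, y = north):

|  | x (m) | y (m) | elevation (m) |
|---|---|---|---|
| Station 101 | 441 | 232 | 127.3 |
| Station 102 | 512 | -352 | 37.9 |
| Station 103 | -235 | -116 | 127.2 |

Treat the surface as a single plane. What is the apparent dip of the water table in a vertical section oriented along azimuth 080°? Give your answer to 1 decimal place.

2.7°

Let the plane be z = a·x + b·y + c.
Station 102−Station 101: 71a − 584b = −89.4;  Station 103−Station 101: −676a − 348b = −0.1.
Solving gives a = −0.07402, b = 0.14408.
Unit vector along 080° is (sin 80°, cos 80°) = (0.9848, 0.1736).
Slope in that direction = a·(0.9848) + b·(0.1736) = −0.04788.
Apparent dip = arctan|0.04788| = 2.7° (true dip is 9.2°, so apparent ≤ true as expected).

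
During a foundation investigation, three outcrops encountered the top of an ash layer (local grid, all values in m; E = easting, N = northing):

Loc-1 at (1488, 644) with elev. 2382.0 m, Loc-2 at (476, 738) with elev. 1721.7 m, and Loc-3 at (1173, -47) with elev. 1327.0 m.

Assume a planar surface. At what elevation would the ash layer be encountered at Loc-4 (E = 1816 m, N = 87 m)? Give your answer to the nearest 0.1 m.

Two edge vectors: Loc-1→Loc-2 = (-1012, 94, -660.3), Loc-1→Loc-3 = (-315, -691, -1055).
Normal n = (Loc-1→Loc-2) × (Loc-1→Loc-3) = (-555437.3, -859665.5, 728902).
So ∂z/∂E = −n_x/n_z = 0.762019 and ∂z/∂N = −n_y/n_z = 1.179398.
Intercept c from Loc-1: 2382 − 1133.88 − 759.53 = 488.58.
At (1816, 87): z = 1383.8 + 102.6 + 488.58 = 1975.0 m.

1975.0 m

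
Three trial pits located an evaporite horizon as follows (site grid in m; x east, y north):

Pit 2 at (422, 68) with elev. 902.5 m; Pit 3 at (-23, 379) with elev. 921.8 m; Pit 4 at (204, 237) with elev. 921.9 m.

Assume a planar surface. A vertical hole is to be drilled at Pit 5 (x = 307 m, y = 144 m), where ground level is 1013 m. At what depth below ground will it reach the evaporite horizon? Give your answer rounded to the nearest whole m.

108 m

Two edge vectors: Pit 2→Pit 3 = (-445, 311, 19.3), Pit 2→Pit 4 = (-218, 169, 19.4).
Normal n = (Pit 2→Pit 3) × (Pit 2→Pit 4) = (2771.7, 4425.6, -7407).
So ∂z/∂x = −n_x/n_z = 0.37420 and ∂z/∂y = −n_y/n_z = 0.59749.
Intercept c from Pit 2: 902.5 − 157.91 − 40.63 = 703.96.
At (307, 144): z_contact = 114.9 + 86.0 + 703.96 = 904.9 m.
Depth below ground = 1013 − 904.9 = 108 m.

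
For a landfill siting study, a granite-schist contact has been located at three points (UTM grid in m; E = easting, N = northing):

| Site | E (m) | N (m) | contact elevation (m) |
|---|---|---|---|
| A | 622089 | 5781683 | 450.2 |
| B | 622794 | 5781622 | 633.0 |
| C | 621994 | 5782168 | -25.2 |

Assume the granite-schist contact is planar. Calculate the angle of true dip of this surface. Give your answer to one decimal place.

43.9°

Let the plane be z = a·E + b·N + c.
B−A: 705a − 61b = 182.8;  C−A: −95a + 485b = −475.4.
Solving gives a = 0.17749, b = −0.94544.
Gradient magnitude |∇z| = √(a² + b²) = √(0.03150 + 0.89386) = 0.96196.
True dip = arctan(0.96196) = 43.9°, dipping toward N (azimuth ≈ 349°).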